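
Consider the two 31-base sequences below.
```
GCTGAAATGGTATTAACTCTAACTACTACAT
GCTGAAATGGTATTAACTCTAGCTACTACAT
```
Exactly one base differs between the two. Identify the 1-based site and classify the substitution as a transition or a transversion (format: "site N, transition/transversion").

site 22, transition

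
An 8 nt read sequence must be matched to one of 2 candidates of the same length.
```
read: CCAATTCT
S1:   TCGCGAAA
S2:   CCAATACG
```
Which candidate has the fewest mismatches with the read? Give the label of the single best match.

S1 differs at 7 sites; S2 differs at 2 sites. The closest is S2.

S2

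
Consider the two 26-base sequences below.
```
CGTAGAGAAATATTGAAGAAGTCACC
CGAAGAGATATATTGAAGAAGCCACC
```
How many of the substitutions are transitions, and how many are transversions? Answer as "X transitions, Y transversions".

1 transition, 2 transversions

Mismatches (1-based):
base 3: T→A (pyrimidine→purine, transversion)
base 9: A→T (purine→pyrimidine, transversion)
base 22: T→C (pyrimidine→pyrimidine, transition)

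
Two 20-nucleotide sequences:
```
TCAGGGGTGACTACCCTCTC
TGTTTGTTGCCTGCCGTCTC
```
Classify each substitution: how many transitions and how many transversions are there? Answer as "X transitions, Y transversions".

Transitions (purine↔purine or pyrimidine↔pyrimidine): 13 A→G.
Transversions (purine↔pyrimidine): 2 C→G, 3 A→T, 4 G→T, 5 G→T, 7 G→T, 10 A→C, 16 C→G.

1 transition, 7 transversions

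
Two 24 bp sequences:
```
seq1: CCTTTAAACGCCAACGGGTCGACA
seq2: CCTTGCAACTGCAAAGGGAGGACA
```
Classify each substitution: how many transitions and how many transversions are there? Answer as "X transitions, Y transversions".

0 transitions, 7 transversions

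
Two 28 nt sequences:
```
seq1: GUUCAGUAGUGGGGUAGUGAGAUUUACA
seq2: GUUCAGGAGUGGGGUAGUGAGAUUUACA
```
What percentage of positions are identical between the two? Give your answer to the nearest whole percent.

1 position differs (7), so 27 of 28 match: 27/28 = 96.43%.

96%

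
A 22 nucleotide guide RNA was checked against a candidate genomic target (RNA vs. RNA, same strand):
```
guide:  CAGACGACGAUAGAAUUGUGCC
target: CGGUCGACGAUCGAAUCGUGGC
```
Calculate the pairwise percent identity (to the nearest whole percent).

77%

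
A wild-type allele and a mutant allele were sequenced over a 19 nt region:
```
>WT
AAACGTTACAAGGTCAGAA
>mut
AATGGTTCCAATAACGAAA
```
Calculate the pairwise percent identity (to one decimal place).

Mismatches at positions 3, 4, 8, 12, 13, 14, 16, 17 (1-based): 8 of 19.
Identical positions: 11/19 = 57.89% → 57.9%.

57.9%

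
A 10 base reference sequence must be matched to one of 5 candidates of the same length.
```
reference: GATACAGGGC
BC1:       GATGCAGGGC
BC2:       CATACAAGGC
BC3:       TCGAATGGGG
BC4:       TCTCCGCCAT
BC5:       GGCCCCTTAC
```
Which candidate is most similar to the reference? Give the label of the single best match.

BC1 differs at 1 base; BC2 differs at 2 bases; BC3 differs at 6 bases; BC4 differs at 8 bases; BC5 differs at 7 bases. The closest is BC1.

BC1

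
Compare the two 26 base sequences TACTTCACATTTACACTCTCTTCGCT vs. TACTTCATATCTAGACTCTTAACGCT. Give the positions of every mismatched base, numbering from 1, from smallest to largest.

Differences at position 8 (C→T), position 11 (T→C), position 14 (C→G), position 20 (C→T), position 21 (T→A), position 22 (T→A).

8, 11, 14, 20, 21, 22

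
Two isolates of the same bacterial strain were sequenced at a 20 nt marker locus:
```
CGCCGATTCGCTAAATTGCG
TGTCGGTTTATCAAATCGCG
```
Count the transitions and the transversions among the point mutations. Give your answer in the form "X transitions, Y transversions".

8 transitions, 0 transversions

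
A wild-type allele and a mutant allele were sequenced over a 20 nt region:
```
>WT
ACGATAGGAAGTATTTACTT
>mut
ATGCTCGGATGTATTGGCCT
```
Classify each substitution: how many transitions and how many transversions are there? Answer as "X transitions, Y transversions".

Transitions (purine↔purine or pyrimidine↔pyrimidine): 2 C→T, 17 A→G, 19 T→C.
Transversions (purine↔pyrimidine): 4 A→C, 6 A→C, 10 A→T, 16 T→G.

3 transitions, 4 transversions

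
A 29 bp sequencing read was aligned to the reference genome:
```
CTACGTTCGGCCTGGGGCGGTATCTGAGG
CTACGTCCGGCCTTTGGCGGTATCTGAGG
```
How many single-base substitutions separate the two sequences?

The sequences differ at bases 7, 14, 15 (1-based) — 3 in total.

3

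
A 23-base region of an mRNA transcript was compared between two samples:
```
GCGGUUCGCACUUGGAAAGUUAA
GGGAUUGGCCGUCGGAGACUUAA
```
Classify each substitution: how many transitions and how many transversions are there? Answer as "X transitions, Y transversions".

Mismatches (1-based):
position 2: C→G (pyrimidine→purine, transversion)
position 4: G→A (purine→purine, transition)
position 7: C→G (pyrimidine→purine, transversion)
position 10: A→C (purine→pyrimidine, transversion)
position 11: C→G (pyrimidine→purine, transversion)
position 13: U→C (pyrimidine→pyrimidine, transition)
position 17: A→G (purine→purine, transition)
position 19: G→C (purine→pyrimidine, transversion)

3 transitions, 5 transversions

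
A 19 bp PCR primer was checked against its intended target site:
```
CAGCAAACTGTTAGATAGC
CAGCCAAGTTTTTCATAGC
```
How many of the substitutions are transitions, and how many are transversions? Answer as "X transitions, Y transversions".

0 transitions, 5 transversions

Transitions (purine↔purine or pyrimidine↔pyrimidine): none.
Transversions (purine↔pyrimidine): 5 A→C, 8 C→G, 10 G→T, 13 A→T, 14 G→C.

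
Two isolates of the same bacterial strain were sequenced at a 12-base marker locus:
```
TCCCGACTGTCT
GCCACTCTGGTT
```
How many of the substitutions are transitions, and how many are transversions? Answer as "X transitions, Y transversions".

1 transition, 5 transversions

Transitions (purine↔purine or pyrimidine↔pyrimidine): 11 C→T.
Transversions (purine↔pyrimidine): 1 T→G, 4 C→A, 5 G→C, 6 A→T, 10 T→G.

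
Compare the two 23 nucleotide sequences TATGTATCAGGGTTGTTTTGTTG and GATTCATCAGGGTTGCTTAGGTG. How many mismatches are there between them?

Mismatches (1-based): position 1: T→G; position 4: G→T; position 5: T→C; position 16: T→C; position 19: T→A; position 21: T→G.

6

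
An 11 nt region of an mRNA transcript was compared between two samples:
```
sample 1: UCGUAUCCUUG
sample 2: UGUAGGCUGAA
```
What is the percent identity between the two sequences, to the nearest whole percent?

18%

9 positions differ (2, 3, 4, 5, 6, 8, 9, 10, 11), so 2 of 11 match: 2/11 = 18.18%.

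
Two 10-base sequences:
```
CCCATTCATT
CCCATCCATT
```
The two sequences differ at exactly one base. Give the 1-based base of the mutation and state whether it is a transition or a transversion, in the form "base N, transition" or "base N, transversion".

Base 6 changes T→C. T is a pyrimidine and C is a pyrimidine, so this is a transition.

base 6, transition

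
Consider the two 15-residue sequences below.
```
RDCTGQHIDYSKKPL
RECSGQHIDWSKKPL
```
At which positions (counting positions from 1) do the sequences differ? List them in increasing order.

Scanning 1-based: 2: D/E; 4: T/S; 10: Y/W.

2, 4, 10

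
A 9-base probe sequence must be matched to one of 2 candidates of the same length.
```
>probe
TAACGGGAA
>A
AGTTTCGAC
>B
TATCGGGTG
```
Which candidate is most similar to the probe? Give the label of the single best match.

B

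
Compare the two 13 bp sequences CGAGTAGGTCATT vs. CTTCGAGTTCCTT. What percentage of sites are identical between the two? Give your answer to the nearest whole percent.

54%

6 positions differ (2, 3, 4, 5, 8, 11), so 7 of 13 match: 7/13 = 53.85%.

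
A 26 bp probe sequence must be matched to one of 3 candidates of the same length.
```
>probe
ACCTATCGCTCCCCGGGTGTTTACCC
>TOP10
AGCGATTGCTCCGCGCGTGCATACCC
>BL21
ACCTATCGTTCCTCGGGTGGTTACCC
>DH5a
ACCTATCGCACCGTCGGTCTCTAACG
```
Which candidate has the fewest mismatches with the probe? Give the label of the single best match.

Hamming distances to probe — TOP10: 7; BL21: 3; DH5a: 8.
Smallest is BL21 with 3 mismatches.

BL21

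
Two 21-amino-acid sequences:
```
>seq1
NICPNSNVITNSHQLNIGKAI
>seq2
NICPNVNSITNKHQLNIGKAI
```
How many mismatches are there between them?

3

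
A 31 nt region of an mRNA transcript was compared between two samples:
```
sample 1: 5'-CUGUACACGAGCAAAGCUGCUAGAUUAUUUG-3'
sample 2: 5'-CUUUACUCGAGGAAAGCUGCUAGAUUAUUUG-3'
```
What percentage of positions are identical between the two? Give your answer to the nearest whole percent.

3 positions differ (3, 7, 12), so 28 of 31 match: 28/31 = 90.32%.

90%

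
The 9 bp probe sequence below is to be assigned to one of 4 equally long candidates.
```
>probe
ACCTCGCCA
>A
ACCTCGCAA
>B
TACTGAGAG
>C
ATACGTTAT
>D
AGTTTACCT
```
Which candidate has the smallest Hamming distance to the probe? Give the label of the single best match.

A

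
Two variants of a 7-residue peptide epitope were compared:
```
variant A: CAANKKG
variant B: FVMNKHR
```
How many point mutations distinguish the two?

Comparing position by position, 5 positions differ: 1 (C/F), 2 (A/V), 3 (A/M), 6 (K/H), 7 (G/R).

5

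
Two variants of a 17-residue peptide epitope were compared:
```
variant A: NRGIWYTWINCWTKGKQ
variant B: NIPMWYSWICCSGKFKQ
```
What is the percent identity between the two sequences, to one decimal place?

52.9%

8 positions differ (2, 3, 4, 7, 10, 12, 13, 15), so 9 of 17 match: 9/17 = 52.94%.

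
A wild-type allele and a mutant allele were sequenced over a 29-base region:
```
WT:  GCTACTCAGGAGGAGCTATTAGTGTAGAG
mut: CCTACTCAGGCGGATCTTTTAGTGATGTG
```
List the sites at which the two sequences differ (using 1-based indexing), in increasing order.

1, 11, 15, 18, 25, 26, 28

Differences at site 1 (G→C), site 11 (A→C), site 15 (G→T), site 18 (A→T), site 25 (T→A), site 26 (A→T), site 28 (A→T).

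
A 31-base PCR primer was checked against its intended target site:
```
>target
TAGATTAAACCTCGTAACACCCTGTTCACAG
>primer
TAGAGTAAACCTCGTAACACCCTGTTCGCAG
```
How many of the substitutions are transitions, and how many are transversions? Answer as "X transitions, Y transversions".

1 transition, 1 transversion

Mismatches (1-based):
base 5: T→G (pyrimidine→purine, transversion)
base 28: A→G (purine→purine, transition)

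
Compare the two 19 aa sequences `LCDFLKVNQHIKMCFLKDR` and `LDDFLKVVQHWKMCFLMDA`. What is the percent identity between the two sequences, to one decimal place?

Mismatches at positions 2, 8, 11, 17, 19 (1-based): 5 of 19.
Identical positions: 14/19 = 73.68% → 73.7%.

73.7%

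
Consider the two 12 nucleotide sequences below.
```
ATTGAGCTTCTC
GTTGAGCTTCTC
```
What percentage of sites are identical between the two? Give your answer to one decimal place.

91.7%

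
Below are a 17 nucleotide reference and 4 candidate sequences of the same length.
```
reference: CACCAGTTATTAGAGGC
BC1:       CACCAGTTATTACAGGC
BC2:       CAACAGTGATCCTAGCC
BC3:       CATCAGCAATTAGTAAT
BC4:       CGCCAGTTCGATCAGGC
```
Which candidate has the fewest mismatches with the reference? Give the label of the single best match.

BC1 differs at 1 base; BC2 differs at 6 bases; BC3 differs at 7 bases; BC4 differs at 6 bases. The closest is BC1.

BC1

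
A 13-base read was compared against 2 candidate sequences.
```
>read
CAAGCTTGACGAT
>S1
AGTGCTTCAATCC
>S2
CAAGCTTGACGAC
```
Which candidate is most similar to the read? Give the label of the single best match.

S2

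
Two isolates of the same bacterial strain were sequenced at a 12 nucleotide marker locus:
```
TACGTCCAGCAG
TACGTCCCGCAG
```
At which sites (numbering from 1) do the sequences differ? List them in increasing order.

Scanning 1-based: 8: A/C.

8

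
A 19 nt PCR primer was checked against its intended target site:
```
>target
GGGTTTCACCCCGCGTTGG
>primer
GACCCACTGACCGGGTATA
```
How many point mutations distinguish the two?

12

The sequences differ at sites 2, 3, 4, 5, 6, 8, 9, 10, 14, 17, 18, 19 (1-based) — 12 in total.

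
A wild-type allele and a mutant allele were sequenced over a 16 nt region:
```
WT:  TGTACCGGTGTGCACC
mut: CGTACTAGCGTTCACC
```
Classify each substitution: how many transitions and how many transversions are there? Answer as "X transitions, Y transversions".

4 transitions, 1 transversion

Transitions (purine↔purine or pyrimidine↔pyrimidine): 1 T→C, 6 C→T, 7 G→A, 9 T→C.
Transversions (purine↔pyrimidine): 12 G→T.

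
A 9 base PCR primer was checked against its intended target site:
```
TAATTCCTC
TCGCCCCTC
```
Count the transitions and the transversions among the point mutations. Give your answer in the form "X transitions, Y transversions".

Mismatches (1-based):
base 2: A→C (purine→pyrimidine, transversion)
base 3: A→G (purine→purine, transition)
base 4: T→C (pyrimidine→pyrimidine, transition)
base 5: T→C (pyrimidine→pyrimidine, transition)

3 transitions, 1 transversion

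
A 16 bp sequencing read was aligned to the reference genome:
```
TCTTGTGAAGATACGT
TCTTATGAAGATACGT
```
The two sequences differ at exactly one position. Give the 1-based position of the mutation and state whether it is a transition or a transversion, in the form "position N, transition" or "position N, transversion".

position 5, transition

The sequences differ only at position 5: G→A (purine→purine), a transition.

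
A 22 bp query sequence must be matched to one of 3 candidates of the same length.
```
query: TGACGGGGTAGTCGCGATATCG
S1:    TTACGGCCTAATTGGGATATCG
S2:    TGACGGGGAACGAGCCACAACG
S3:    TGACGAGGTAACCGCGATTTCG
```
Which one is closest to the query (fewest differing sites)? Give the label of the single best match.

S3

Hamming distances to query — S1: 6; S2: 7; S3: 4.
Smallest is S3 with 4 mismatches.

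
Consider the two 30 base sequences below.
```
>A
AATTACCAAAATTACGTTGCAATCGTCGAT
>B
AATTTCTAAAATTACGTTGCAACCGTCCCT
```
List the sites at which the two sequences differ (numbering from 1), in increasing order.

Scanning 1-based: 5: A/T; 7: C/T; 23: T/C; 28: G/C; 29: A/C.

5, 7, 23, 28, 29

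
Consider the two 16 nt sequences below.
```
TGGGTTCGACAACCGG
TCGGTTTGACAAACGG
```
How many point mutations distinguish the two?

3

Mismatches (1-based): position 2: G→C; position 7: C→T; position 13: C→A.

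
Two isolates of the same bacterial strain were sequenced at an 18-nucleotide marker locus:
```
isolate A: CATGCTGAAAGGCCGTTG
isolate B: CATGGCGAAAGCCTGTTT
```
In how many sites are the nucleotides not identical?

The sequences differ at sites 5, 6, 12, 14, 18 (1-based) — 5 in total.

5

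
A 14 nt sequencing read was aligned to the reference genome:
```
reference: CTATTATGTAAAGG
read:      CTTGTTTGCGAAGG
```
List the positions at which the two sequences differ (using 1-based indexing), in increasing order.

Scanning 1-based: 3: A/T; 4: T/G; 6: A/T; 9: T/C; 10: A/G.

3, 4, 6, 9, 10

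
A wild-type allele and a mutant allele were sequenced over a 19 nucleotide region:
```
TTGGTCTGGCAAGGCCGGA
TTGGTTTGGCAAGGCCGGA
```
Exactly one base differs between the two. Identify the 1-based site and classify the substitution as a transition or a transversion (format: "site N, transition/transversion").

site 6, transition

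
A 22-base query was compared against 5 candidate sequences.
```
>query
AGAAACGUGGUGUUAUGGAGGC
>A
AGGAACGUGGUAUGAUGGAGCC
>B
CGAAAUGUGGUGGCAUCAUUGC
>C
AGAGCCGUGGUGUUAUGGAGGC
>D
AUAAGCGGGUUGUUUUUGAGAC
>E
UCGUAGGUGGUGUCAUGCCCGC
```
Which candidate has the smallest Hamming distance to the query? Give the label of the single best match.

A differs at 4 positions; B differs at 8 positions; C differs at 2 positions; D differs at 7 positions; E differs at 9 positions. The closest is C.

C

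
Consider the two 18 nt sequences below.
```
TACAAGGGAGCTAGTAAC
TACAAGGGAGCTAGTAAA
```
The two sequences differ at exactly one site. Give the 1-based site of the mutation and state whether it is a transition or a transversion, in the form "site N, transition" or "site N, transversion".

site 18, transversion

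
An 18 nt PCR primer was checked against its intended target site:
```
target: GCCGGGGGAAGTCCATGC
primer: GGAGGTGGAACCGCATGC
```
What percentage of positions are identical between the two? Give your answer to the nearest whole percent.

Mismatches at positions 2, 3, 6, 11, 12, 13 (1-based): 6 of 18.
Identical positions: 12/18 = 66.67% → 67%.

67%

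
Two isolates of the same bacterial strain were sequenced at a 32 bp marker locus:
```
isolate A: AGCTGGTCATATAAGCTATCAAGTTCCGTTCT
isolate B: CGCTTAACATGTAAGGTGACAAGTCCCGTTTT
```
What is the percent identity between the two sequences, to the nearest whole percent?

10 positions differ (1, 5, 6, 7, 11, 16, 18, 19, 25, 31), so 22 of 32 match: 22/32 = 68.75%.

69%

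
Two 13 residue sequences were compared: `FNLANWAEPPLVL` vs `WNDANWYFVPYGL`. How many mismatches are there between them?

Mismatches (1-based): residue 1: F→W; residue 3: L→D; residue 7: A→Y; residue 8: E→F; residue 9: P→V; residue 11: L→Y; residue 12: V→G.

7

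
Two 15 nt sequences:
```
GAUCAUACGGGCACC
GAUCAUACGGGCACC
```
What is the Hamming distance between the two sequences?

No positions differ; the sequences are identical.

0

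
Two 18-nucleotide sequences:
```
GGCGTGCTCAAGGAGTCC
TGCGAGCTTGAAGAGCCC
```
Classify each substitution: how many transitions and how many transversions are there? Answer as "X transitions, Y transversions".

Mismatches (1-based):
base 1: G→T (purine→pyrimidine, transversion)
base 5: T→A (pyrimidine→purine, transversion)
base 9: C→T (pyrimidine→pyrimidine, transition)
base 10: A→G (purine→purine, transition)
base 12: G→A (purine→purine, transition)
base 16: T→C (pyrimidine→pyrimidine, transition)

4 transitions, 2 transversions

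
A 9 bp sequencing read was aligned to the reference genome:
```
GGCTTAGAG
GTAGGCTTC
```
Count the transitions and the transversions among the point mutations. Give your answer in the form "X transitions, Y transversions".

Mismatches (1-based):
position 2: G→T (purine→pyrimidine, transversion)
position 3: C→A (pyrimidine→purine, transversion)
position 4: T→G (pyrimidine→purine, transversion)
position 5: T→G (pyrimidine→purine, transversion)
position 6: A→C (purine→pyrimidine, transversion)
position 7: G→T (purine→pyrimidine, transversion)
position 8: A→T (purine→pyrimidine, transversion)
position 9: G→C (purine→pyrimidine, transversion)

0 transitions, 8 transversions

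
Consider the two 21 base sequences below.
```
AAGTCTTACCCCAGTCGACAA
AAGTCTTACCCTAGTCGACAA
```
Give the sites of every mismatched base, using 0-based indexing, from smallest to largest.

11

Differences at site 11 (C→T).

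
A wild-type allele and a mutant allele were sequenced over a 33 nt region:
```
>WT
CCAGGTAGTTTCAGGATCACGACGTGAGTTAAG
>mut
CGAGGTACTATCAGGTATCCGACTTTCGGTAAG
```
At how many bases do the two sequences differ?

The sequences differ at bases 2, 8, 10, 16, 17, 18, 19, 24, 26, 27, 29 (1-based) — 11 in total.

11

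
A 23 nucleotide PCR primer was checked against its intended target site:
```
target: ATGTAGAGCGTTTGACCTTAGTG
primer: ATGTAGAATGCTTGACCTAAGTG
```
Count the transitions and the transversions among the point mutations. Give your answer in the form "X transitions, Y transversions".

3 transitions, 1 transversion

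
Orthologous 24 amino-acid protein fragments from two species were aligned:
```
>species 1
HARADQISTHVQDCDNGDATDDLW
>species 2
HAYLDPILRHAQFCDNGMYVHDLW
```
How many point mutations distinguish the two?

11

Comparing position by position, 11 positions differ: 3 (R/Y), 4 (A/L), 6 (Q/P), 8 (S/L), 9 (T/R), 11 (V/A), 13 (D/F), 18 (D/M), 19 (A/Y), 20 (T/V), 21 (D/H).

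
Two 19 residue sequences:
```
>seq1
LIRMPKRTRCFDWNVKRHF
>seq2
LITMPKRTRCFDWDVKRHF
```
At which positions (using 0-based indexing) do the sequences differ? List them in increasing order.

Scanning 0-based: 2: R/T; 13: N/D.

2, 13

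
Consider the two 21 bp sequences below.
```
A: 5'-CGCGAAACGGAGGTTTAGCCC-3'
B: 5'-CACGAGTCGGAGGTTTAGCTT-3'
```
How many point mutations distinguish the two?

Comparing position by position, 5 sites differ: 2 (G/A), 6 (A/G), 7 (A/T), 20 (C/T), 21 (C/T).

5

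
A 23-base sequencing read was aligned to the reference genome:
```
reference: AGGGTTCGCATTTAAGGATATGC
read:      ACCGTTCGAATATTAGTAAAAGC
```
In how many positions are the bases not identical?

The sequences differ at positions 2, 3, 9, 12, 14, 17, 19, 21 (1-based) — 8 in total.

8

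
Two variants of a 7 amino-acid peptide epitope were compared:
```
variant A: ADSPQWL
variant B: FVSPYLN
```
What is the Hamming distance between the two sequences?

5

The sequences differ at residues 1, 2, 5, 6, 7 (1-based) — 5 in total.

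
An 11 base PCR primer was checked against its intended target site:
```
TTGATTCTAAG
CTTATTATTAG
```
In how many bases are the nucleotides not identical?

4

Mismatches (1-based): base 1: T→C; base 3: G→T; base 7: C→A; base 9: A→T.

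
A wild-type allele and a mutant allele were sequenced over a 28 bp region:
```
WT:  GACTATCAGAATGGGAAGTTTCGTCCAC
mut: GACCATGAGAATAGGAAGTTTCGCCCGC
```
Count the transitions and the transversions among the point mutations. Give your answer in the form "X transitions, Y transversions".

Mismatches (1-based):
position 4: T→C (pyrimidine→pyrimidine, transition)
position 7: C→G (pyrimidine→purine, transversion)
position 13: G→A (purine→purine, transition)
position 24: T→C (pyrimidine→pyrimidine, transition)
position 27: A→G (purine→purine, transition)

4 transitions, 1 transversion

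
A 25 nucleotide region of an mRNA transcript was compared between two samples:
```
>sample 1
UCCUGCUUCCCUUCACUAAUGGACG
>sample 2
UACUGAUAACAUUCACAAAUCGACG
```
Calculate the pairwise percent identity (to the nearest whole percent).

Mismatches at positions 2, 6, 8, 9, 11, 17, 21 (1-based): 7 of 25.
Identical positions: 18/25 = 72% → 72%.

72%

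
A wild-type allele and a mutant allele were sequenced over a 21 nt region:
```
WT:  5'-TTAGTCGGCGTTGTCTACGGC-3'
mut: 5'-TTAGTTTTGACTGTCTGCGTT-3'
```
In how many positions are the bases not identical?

9

The sequences differ at positions 6, 7, 8, 9, 10, 11, 17, 20, 21 (1-based) — 9 in total.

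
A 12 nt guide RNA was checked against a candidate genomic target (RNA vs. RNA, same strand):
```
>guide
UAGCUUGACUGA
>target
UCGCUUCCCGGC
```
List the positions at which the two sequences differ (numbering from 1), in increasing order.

2, 7, 8, 10, 12

Scanning 1-based: 2: A/C; 7: G/C; 8: A/C; 10: U/G; 12: A/C.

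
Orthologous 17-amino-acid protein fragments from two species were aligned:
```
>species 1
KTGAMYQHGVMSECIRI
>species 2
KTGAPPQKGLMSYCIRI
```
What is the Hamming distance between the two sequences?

5

Mismatches (1-based): position 5: M→P; position 6: Y→P; position 8: H→K; position 10: V→L; position 13: E→Y.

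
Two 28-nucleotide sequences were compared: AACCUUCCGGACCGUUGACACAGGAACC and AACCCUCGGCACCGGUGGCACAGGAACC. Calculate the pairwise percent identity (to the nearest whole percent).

82%

5 positions differ (5, 8, 10, 15, 18), so 23 of 28 match: 23/28 = 82.14%.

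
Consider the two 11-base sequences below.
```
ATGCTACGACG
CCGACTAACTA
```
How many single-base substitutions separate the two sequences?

10

Comparing position by position, 10 positions differ: 1 (A/C), 2 (T/C), 4 (C/A), 5 (T/C), 6 (A/T), 7 (C/A), 8 (G/A), 9 (A/C), 10 (C/T), 11 (G/A).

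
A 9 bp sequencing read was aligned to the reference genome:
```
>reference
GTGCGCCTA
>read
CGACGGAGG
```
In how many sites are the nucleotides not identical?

The sequences differ at sites 1, 2, 3, 6, 7, 8, 9 (1-based) — 7 in total.

7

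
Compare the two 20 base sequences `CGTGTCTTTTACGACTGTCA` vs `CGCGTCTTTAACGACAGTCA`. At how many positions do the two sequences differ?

3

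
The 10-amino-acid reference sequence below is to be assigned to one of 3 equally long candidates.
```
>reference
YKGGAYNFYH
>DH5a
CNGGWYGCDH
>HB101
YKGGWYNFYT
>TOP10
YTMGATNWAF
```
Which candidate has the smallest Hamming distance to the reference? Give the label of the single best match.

Hamming distances to reference — DH5a: 6; HB101: 2; TOP10: 6.
Smallest is HB101 with 2 mismatches.

HB101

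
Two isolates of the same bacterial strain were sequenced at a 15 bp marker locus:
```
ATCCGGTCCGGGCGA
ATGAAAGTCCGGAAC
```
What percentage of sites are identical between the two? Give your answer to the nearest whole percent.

10 positions differ (3, 4, 5, 6, 7, 8, 10, 13, 14, 15), so 5 of 15 match: 5/15 = 33.33%.

33%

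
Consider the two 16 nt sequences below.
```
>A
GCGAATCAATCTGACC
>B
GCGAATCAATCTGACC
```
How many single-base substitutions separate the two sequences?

0

The two sequences are identical at every position.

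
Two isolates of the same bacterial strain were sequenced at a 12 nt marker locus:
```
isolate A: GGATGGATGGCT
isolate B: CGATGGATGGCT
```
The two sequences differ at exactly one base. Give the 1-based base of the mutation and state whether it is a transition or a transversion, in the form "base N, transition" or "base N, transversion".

Base 1 changes G→C. G is a purine and C is a pyrimidine, so this is a transversion.

base 1, transversion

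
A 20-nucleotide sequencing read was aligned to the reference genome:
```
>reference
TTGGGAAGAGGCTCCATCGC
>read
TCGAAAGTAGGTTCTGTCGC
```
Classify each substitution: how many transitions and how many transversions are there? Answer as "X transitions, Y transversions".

7 transitions, 1 transversion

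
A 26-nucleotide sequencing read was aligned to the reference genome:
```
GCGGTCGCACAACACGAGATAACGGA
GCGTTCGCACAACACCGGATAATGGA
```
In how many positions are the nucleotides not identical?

4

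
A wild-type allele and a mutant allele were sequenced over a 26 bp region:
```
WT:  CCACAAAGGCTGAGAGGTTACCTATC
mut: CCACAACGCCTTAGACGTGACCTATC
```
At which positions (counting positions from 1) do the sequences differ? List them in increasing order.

Differences at position 7 (A→C), position 9 (G→C), position 12 (G→T), position 16 (G→C), position 19 (T→G).

7, 9, 12, 16, 19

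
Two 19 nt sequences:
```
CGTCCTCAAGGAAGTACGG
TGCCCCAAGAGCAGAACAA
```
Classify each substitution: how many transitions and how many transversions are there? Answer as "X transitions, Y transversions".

Transitions (purine↔purine or pyrimidine↔pyrimidine): 1 C→T, 3 T→C, 6 T→C, 9 A→G, 10 G→A, 18 G→A, 19 G→A.
Transversions (purine↔pyrimidine): 7 C→A, 12 A→C, 15 T→A.

7 transitions, 3 transversions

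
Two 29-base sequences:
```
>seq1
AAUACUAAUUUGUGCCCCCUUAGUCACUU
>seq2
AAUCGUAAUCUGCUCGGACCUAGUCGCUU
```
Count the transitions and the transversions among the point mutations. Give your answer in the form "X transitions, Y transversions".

Transitions (purine↔purine or pyrimidine↔pyrimidine): 10 U→C, 13 U→C, 20 U→C, 26 A→G.
Transversions (purine↔pyrimidine): 4 A→C, 5 C→G, 14 G→U, 16 C→G, 17 C→G, 18 C→A.

4 transitions, 6 transversions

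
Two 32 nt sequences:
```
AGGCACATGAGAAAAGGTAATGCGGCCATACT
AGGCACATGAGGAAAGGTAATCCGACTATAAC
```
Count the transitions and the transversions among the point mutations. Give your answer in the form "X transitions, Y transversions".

4 transitions, 2 transversions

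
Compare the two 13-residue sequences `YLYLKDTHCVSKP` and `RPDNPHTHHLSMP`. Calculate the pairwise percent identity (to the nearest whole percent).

9 positions differ (1, 2, 3, 4, 5, 6, 9, 10, 12), so 4 of 13 match: 4/13 = 30.77%.

31%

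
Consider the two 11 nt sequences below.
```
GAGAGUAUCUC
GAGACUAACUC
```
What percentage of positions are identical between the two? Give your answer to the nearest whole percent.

2 positions differ (5, 8), so 9 of 11 match: 9/11 = 81.82%.

82%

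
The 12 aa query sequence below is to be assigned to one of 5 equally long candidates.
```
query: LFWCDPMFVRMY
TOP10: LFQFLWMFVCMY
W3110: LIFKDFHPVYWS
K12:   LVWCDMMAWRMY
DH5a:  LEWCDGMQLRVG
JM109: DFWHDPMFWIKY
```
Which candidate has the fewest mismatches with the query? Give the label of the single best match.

K12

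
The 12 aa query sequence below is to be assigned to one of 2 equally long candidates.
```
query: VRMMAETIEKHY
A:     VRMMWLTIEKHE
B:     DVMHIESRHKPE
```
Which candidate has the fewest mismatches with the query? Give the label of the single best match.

A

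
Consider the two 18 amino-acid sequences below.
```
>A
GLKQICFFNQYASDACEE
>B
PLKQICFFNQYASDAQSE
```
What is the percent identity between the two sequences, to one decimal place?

83.3%

3 positions differ (1, 16, 17), so 15 of 18 match: 15/18 = 83.33%.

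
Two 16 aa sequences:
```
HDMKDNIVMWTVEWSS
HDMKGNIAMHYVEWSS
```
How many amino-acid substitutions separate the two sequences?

4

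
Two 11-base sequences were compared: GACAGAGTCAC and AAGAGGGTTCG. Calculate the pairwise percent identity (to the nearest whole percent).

Mismatches at positions 1, 3, 6, 9, 10, 11 (1-based): 6 of 11.
Identical positions: 5/11 = 45.45% → 45%.

45%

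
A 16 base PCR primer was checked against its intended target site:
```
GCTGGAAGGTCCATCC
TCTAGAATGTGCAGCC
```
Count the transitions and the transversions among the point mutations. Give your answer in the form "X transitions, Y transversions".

Transitions (purine↔purine or pyrimidine↔pyrimidine): 4 G→A.
Transversions (purine↔pyrimidine): 1 G→T, 8 G→T, 11 C→G, 14 T→G.

1 transition, 4 transversions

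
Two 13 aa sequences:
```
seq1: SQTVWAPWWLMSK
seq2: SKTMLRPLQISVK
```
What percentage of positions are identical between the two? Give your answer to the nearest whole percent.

31%

Mismatches at positions 2, 4, 5, 6, 8, 9, 10, 11, 12 (1-based): 9 of 13.
Identical positions: 4/13 = 30.77% → 31%.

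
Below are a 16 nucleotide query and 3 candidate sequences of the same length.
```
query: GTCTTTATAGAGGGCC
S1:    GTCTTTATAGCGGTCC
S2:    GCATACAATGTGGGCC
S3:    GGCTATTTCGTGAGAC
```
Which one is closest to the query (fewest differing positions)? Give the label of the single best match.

S1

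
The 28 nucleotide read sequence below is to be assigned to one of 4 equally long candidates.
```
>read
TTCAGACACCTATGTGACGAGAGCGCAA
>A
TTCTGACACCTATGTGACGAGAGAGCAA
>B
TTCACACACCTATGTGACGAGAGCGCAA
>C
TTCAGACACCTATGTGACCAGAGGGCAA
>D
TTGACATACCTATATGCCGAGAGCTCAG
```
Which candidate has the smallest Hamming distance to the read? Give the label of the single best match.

Hamming distances to read — A: 2; B: 1; C: 2; D: 7.
Smallest is B with 1 mismatch.

B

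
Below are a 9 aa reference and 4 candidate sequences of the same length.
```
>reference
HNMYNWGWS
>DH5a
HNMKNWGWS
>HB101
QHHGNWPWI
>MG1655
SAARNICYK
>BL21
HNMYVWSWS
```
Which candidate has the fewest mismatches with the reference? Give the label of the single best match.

DH5a differs at 1 residue; HB101 differs at 6 residues; MG1655 differs at 8 residues; BL21 differs at 2 residues. The closest is DH5a.

DH5a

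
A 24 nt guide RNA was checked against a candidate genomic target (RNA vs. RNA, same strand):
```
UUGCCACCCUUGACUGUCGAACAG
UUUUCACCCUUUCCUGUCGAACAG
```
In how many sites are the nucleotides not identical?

4

Mismatches (1-based): site 3: G→U; site 4: C→U; site 12: G→U; site 13: A→C.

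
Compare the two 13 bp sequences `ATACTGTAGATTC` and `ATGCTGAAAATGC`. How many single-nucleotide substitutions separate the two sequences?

4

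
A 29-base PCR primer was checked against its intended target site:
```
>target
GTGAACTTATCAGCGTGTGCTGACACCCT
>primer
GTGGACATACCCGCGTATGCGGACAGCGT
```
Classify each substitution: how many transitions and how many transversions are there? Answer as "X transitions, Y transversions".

3 transitions, 5 transversions

Mismatches (1-based):
site 4: A→G (purine→purine, transition)
site 7: T→A (pyrimidine→purine, transversion)
site 10: T→C (pyrimidine→pyrimidine, transition)
site 12: A→C (purine→pyrimidine, transversion)
site 17: G→A (purine→purine, transition)
site 21: T→G (pyrimidine→purine, transversion)
site 26: C→G (pyrimidine→purine, transversion)
site 28: C→G (pyrimidine→purine, transversion)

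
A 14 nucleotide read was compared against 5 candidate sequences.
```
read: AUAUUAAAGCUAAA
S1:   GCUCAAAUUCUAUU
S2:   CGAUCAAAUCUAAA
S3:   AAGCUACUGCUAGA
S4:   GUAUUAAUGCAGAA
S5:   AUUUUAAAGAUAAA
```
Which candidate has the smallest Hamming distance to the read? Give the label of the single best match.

S5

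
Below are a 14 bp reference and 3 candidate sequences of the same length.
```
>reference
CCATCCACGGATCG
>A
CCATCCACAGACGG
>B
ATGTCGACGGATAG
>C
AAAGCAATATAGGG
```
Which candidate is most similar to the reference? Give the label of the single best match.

A

Hamming distances to reference — A: 3; B: 5; C: 9.
Smallest is A with 3 mismatches.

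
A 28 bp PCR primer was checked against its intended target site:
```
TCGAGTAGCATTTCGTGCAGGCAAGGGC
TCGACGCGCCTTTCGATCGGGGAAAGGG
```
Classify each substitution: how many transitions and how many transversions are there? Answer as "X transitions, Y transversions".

2 transitions, 8 transversions

Mismatches (1-based):
site 5: G→C (purine→pyrimidine, transversion)
site 6: T→G (pyrimidine→purine, transversion)
site 7: A→C (purine→pyrimidine, transversion)
site 10: A→C (purine→pyrimidine, transversion)
site 16: T→A (pyrimidine→purine, transversion)
site 17: G→T (purine→pyrimidine, transversion)
site 19: A→G (purine→purine, transition)
site 22: C→G (pyrimidine→purine, transversion)
site 25: G→A (purine→purine, transition)
site 28: C→G (pyrimidine→purine, transversion)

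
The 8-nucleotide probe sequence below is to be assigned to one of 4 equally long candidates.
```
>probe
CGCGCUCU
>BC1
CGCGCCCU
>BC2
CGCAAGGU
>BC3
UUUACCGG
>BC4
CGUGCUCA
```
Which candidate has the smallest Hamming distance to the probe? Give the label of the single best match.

BC1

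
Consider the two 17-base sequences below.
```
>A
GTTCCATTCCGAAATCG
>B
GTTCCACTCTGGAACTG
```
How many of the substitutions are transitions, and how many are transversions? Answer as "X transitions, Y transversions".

5 transitions, 0 transversions

Mismatches (1-based):
base 7: T→C (pyrimidine→pyrimidine, transition)
base 10: C→T (pyrimidine→pyrimidine, transition)
base 12: A→G (purine→purine, transition)
base 15: T→C (pyrimidine→pyrimidine, transition)
base 16: C→T (pyrimidine→pyrimidine, transition)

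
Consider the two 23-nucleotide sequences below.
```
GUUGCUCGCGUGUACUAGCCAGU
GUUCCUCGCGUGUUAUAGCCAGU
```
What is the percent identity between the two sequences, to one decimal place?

87.0%

Mismatches at positions 4, 14, 15 (1-based): 3 of 23.
Identical positions: 20/23 = 86.96% → 87.0%.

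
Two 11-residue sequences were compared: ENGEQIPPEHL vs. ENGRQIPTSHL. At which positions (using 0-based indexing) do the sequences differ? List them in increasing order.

Differences at position 3 (E→R), position 7 (P→T), position 8 (E→S).

3, 7, 8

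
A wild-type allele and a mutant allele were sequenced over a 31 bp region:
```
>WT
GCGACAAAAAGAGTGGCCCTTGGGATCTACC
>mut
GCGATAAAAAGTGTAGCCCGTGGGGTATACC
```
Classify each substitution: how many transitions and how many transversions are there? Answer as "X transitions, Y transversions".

3 transitions, 3 transversions

Mismatches (1-based):
site 5: C→T (pyrimidine→pyrimidine, transition)
site 12: A→T (purine→pyrimidine, transversion)
site 15: G→A (purine→purine, transition)
site 20: T→G (pyrimidine→purine, transversion)
site 25: A→G (purine→purine, transition)
site 27: C→A (pyrimidine→purine, transversion)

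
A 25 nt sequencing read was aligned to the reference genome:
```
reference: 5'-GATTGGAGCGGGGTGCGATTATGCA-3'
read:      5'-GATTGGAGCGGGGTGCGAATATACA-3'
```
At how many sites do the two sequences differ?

2

Comparing position by position, 2 sites differ: 19 (T/A), 23 (G/A).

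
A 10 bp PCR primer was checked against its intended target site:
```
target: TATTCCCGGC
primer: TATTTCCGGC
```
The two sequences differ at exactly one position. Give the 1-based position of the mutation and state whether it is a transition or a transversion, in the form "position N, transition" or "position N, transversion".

position 5, transition

The sequences differ only at position 5: C→T (pyrimidine→pyrimidine), a transition.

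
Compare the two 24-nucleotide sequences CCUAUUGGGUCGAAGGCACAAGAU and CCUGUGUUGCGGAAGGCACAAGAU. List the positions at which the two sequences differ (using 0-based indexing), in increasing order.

3, 5, 6, 7, 9, 10

Differences at position 3 (A→G), position 5 (U→G), position 6 (G→U), position 7 (G→U), position 9 (U→C), position 10 (C→G).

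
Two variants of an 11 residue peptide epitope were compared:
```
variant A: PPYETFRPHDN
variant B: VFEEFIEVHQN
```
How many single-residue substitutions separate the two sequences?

Comparing position by position, 8 residues differ: 1 (P/V), 2 (P/F), 3 (Y/E), 5 (T/F), 6 (F/I), 7 (R/E), 8 (P/V), 10 (D/Q).

8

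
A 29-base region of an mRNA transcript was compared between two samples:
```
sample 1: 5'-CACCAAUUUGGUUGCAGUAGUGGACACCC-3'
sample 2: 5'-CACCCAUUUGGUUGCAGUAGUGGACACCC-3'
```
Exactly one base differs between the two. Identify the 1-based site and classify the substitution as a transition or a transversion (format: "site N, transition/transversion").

The sequences differ only at site 5: A→C (purine→pyrimidine), a transversion.

site 5, transversion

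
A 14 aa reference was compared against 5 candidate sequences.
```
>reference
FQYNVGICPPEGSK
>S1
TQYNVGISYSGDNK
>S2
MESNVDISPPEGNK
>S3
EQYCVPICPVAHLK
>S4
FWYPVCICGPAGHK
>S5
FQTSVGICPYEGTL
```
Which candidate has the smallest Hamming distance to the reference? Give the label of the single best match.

S5

S1 differs at 7 positions; S2 differs at 6 positions; S3 differs at 7 positions; S4 differs at 6 positions; S5 differs at 5 positions. The closest is S5.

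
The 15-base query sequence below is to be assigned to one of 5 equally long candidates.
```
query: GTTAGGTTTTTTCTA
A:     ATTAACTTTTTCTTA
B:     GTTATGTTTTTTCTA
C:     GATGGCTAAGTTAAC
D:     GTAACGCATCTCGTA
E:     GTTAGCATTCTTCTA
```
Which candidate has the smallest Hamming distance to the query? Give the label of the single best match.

B

Hamming distances to query — A: 5; B: 1; C: 9; D: 7; E: 3.
Smallest is B with 1 mismatch.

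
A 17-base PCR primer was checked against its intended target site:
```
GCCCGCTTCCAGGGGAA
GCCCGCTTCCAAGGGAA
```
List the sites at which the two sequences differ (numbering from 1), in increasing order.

12

Scanning 1-based: 12: G/A.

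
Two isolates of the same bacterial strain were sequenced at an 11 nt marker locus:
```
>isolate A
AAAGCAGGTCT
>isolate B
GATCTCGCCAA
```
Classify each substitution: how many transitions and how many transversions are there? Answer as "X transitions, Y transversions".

3 transitions, 6 transversions

Transitions (purine↔purine or pyrimidine↔pyrimidine): 1 A→G, 5 C→T, 9 T→C.
Transversions (purine↔pyrimidine): 3 A→T, 4 G→C, 6 A→C, 8 G→C, 10 C→A, 11 T→A.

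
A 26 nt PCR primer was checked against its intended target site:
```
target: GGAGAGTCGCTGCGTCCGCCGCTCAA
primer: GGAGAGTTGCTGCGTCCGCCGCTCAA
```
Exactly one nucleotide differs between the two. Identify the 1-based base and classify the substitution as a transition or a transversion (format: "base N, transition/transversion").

base 8, transition

Base 8 changes C→T. C is a pyrimidine and T is a pyrimidine, so this is a transition.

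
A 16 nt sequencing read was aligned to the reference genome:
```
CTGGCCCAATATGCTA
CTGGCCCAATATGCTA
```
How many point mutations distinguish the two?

0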